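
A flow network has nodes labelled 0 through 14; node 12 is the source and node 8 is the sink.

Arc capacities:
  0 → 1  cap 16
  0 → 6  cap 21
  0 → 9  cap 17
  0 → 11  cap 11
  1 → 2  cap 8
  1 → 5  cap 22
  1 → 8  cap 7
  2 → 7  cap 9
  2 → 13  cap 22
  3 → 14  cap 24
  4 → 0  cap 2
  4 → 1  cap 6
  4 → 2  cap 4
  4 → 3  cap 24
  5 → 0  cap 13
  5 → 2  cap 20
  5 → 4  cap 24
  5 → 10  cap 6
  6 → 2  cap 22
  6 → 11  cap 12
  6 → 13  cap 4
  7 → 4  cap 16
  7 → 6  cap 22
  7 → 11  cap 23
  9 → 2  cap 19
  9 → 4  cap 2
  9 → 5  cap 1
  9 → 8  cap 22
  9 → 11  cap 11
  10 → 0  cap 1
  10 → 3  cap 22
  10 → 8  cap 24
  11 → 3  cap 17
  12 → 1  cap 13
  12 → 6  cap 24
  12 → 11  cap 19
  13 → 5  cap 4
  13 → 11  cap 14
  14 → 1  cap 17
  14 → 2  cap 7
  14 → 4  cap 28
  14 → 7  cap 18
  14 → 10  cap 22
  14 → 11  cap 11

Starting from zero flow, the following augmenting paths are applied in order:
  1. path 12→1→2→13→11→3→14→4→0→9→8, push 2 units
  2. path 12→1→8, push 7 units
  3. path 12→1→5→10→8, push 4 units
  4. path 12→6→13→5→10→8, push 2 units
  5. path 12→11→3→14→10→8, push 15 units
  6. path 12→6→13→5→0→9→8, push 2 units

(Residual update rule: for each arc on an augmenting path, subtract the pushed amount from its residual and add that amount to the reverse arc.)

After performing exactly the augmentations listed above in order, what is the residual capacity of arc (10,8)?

Residual capacity of (10,8): 3

after path 1 (12→1→2→13→11→3→14→4→0→9→8, push 2): res(10,8)=24
after path 2 (12→1→8, push 7): res(10,8)=24
after path 3 (12→1→5→10→8, push 4): res(10,8)=20
after path 4 (12→6→13→5→10→8, push 2): res(10,8)=18
after path 5 (12→11→3→14→10→8, push 15): res(10,8)=3
after path 6 (12→6→13→5→0→9→8, push 2): res(10,8)=3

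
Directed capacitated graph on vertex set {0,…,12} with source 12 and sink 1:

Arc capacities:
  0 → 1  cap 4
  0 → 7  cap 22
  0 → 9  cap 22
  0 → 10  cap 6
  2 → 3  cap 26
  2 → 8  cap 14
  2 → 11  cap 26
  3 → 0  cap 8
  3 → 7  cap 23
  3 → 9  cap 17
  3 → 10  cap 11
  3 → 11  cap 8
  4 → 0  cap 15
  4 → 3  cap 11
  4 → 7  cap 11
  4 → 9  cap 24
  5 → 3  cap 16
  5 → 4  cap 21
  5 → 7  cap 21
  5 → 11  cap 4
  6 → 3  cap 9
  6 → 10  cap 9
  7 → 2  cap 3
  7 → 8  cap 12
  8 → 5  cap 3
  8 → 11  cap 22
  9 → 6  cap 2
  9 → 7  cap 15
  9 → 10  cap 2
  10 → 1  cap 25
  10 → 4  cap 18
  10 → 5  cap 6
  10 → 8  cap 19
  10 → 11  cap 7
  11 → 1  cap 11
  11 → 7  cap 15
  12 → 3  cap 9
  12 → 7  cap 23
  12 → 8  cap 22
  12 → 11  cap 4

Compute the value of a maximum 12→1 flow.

augment #1: 12→11→1 bottleneck 4, total now 4
augment #2: 12→3→0→1 bottleneck 4, total now 8
augment #3: 12→3→10→1 bottleneck 5, total now 13
augment #4: 12→8→11→1 bottleneck 7, total now 20
augment #5: 12→7→2→3→10→1 bottleneck 3, total now 23
augment #6: 12→8→5→3→10→1 bottleneck 3, total now 26

Maximum flow value: 26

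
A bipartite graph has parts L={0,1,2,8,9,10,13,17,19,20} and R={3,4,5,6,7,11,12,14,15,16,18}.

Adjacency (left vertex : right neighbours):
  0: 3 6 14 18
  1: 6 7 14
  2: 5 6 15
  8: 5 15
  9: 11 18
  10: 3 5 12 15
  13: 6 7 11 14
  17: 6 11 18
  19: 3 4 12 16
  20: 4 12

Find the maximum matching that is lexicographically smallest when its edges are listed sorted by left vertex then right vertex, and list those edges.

Lex-smallest maximum matching: {(0,3), (1,6), (2,5), (8,15), (9,11), (10,12), (13,7), (17,18), (19,16), (20,4)}

|M| = 10 (so the lex-smallest maximum matching has 10 edges)
process left vertices in ascending order; for each, take the smallest-labelled available neighbour that still permits 10 edges overall, or leave it unmatched if none does
lex-smallest matching: {0-3, 1-6, 2-5, 8-15, 9-11, 10-12, 13-7, 17-18, 19-16, 20-4}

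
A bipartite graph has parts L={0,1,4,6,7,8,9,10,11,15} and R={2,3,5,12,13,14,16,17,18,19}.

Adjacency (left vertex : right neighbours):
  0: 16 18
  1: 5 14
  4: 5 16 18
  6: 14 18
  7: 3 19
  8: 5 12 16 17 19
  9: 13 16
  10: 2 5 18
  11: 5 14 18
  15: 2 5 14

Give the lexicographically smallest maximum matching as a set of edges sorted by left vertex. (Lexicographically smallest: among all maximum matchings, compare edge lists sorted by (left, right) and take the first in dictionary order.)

Lex-smallest maximum matching: {(0,16), (1,5), (4,18), (6,14), (7,3), (8,12), (9,13), (10,2)}

|M| = 8 (so the lex-smallest maximum matching has 8 edges)
process left vertices in ascending order; for each, take the smallest-labelled available neighbour that still permits 8 edges overall, or leave it unmatched if none does
lex-smallest matching: {0-16, 1-5, 4-18, 6-14, 7-3, 8-12, 9-13, 10-2}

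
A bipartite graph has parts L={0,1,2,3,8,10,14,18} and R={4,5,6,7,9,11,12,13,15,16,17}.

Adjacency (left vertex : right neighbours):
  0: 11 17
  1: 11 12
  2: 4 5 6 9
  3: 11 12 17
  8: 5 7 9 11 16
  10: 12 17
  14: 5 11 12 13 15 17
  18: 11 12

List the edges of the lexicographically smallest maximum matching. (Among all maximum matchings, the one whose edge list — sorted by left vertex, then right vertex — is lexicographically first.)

|M| = 6 (so the lex-smallest maximum matching has 6 edges)
process left vertices in ascending order; for each, take the smallest-labelled available neighbour that still permits 6 edges overall, or leave it unmatched if none does
lex-smallest matching: {0-11, 1-12, 2-4, 3-17, 8-5, 14-13}

Lex-smallest maximum matching: {(0,11), (1,12), (2,4), (3,17), (8,5), (14,13)}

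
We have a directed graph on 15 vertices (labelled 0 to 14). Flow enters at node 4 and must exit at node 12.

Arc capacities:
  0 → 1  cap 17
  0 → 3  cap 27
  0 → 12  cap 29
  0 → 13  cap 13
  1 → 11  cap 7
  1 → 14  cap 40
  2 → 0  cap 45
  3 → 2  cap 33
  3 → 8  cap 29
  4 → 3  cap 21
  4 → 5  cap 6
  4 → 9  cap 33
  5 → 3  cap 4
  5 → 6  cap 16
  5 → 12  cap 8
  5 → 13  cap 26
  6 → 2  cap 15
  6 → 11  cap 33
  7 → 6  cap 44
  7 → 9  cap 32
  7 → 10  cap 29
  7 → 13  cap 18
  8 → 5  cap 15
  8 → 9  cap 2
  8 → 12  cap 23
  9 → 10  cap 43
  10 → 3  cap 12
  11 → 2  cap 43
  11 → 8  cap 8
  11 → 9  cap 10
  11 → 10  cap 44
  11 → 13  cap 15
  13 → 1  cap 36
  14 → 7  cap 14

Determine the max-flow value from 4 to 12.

Maximum flow value: 39

augment #1: 4→5→12 bottleneck 6, total now 6
augment #2: 4→3→8→12 bottleneck 21, total now 27
augment #3: 4→9→10→3→8→12 bottleneck 2, total now 29
augment #4: 4→9→10→3→2→0→12 bottleneck 10, total now 39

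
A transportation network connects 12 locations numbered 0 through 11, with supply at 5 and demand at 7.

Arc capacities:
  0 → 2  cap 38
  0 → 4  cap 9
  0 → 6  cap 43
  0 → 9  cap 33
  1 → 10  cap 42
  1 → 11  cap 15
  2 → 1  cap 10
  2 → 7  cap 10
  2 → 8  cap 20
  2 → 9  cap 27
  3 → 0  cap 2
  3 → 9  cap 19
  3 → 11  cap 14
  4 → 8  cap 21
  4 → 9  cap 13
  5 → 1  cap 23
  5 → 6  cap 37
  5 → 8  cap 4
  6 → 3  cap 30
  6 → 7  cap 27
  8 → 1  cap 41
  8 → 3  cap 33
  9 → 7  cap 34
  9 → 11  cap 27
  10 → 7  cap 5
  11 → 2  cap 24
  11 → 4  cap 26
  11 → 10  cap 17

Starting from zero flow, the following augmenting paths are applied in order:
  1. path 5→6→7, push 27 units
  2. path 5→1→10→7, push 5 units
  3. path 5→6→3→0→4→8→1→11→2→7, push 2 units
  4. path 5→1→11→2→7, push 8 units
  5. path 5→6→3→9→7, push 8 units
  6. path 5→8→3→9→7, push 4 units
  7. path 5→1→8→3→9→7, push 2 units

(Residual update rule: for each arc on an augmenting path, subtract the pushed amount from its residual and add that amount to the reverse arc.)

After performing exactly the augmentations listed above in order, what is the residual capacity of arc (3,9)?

after path 1 (5→6→7, push 27): res(3,9)=19
after path 2 (5→1→10→7, push 5): res(3,9)=19
after path 3 (5→6→3→0→4→8→1→11→2→7, push 2): res(3,9)=19
after path 4 (5→1→11→2→7, push 8): res(3,9)=19
after path 5 (5→6→3→9→7, push 8): res(3,9)=11
after path 6 (5→8→3→9→7, push 4): res(3,9)=7
after path 7 (5→1→8→3→9→7, push 2): res(3,9)=5

Residual capacity of (3,9): 5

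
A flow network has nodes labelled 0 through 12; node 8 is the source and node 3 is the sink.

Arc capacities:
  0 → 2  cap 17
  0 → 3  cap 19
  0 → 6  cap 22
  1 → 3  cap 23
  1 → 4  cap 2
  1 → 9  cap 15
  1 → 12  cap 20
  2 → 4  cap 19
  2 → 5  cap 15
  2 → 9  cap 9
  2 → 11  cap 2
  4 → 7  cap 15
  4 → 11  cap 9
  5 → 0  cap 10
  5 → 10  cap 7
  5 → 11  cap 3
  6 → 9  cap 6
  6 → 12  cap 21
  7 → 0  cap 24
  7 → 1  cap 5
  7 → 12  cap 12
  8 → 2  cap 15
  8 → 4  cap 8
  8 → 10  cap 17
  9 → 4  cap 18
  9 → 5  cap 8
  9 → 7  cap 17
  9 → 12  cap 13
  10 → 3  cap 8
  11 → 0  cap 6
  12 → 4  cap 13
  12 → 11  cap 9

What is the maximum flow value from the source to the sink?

augment #1: 8→10→3 bottleneck 8, total now 8
augment #2: 8→2→5→0→3 bottleneck 10, total now 18
augment #3: 8→2→11→0→3 bottleneck 2, total now 20
augment #4: 8→4→7→0→3 bottleneck 7, total now 27
augment #5: 8→4→7→1→3 bottleneck 1, total now 28
augment #6: 8→2→4→7→1→3 bottleneck 3, total now 31

Maximum flow value: 31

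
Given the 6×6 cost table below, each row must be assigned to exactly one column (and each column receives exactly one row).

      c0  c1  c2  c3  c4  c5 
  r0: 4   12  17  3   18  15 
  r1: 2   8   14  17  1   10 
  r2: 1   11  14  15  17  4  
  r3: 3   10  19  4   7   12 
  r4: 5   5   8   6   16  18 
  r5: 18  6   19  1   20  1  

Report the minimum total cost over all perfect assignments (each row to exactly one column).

Minimum assignment cost: 24

optimal assignment: row0→col3 (cost 3), row1→col4 (cost 1), row2→col0 (cost 1), row3→col1 (cost 10), row4→col2 (cost 8), row5→col5 (cost 1)
total = 3 + 1 + 1 + 10 + 8 + 1 = 24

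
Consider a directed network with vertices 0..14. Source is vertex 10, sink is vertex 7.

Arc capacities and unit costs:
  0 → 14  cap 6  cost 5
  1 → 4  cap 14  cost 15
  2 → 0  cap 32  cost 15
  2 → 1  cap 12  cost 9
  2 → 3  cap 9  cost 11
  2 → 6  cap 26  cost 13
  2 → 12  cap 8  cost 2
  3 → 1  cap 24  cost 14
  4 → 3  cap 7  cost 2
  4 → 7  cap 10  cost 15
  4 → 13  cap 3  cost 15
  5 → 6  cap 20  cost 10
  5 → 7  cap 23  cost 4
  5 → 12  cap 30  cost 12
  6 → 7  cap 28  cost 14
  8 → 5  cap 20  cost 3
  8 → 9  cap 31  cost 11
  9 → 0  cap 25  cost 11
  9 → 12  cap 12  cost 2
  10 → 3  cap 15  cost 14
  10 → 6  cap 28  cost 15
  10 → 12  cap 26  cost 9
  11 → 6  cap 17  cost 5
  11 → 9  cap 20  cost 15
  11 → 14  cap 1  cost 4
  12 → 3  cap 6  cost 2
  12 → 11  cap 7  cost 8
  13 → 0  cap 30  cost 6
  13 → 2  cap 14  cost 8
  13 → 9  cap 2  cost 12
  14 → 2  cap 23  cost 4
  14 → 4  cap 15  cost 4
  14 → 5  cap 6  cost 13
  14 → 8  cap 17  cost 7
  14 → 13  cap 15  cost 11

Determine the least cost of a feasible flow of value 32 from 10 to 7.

Minimum cost for 32 units: 1012

shortest-cost path #1: 10→6→7 push 28 @ unit cost 29 (adds 812)
shortest-cost path #2: 10→12→11→14→8→5→7 push 1 @ unit cost 35 (adds 35)
shortest-cost path #3: 10→12→3→1→4→7 push 3 @ unit cost 55 (adds 165)
total cost = 1012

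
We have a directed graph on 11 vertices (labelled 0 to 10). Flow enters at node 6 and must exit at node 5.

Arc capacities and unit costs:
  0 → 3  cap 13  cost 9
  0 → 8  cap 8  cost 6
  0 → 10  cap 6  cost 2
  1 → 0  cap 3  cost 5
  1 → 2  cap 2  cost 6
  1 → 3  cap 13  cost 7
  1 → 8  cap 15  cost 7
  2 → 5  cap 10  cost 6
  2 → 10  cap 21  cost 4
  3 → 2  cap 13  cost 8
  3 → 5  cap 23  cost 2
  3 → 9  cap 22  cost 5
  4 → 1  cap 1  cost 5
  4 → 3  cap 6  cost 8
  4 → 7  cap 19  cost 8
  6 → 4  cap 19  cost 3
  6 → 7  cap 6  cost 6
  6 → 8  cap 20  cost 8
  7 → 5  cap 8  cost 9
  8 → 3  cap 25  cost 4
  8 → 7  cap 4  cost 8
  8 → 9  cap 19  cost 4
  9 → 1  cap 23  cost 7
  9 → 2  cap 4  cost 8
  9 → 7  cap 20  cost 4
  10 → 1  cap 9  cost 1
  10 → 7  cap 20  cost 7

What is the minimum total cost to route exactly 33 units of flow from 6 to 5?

Minimum cost for 33 units: 492

shortest-cost path #1: 6→4→3→5 push 6 @ unit cost 13 (adds 78)
shortest-cost path #2: 6→8→3→5 push 17 @ unit cost 14 (adds 238)
shortest-cost path #3: 6→7→5 push 6 @ unit cost 15 (adds 90)
shortest-cost path #4: 6→4→7→5 push 2 @ unit cost 20 (adds 40)
shortest-cost path #5: 6→4→1→2→5 push 1 @ unit cost 20 (adds 20)
shortest-cost path #6: 6→8→9→2→5 push 1 @ unit cost 26 (adds 26)
total cost = 492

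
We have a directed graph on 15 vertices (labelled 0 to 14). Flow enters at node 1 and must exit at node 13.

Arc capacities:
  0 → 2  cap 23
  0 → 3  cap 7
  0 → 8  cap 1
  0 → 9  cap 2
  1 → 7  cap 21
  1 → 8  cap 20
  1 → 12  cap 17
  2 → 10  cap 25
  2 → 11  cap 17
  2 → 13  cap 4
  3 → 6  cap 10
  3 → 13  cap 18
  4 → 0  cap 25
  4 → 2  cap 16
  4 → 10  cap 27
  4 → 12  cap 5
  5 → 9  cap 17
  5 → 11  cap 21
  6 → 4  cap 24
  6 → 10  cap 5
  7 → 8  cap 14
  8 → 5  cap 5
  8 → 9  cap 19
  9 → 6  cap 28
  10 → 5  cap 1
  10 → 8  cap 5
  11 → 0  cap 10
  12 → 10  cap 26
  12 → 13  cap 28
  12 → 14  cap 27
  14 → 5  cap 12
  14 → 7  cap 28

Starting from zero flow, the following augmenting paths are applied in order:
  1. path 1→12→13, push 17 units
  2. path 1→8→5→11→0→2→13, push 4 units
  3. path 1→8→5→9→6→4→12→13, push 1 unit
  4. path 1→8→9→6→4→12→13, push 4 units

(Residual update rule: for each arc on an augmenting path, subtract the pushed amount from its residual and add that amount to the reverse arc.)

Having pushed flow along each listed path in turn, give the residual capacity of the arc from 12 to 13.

after path 1 (1→12→13, push 17): res(12,13)=11
after path 2 (1→8→5→11→0→2→13, push 4): res(12,13)=11
after path 3 (1→8→5→9→6→4→12→13, push 1): res(12,13)=10
after path 4 (1→8→9→6→4→12→13, push 4): res(12,13)=6

Residual capacity of (12,13): 6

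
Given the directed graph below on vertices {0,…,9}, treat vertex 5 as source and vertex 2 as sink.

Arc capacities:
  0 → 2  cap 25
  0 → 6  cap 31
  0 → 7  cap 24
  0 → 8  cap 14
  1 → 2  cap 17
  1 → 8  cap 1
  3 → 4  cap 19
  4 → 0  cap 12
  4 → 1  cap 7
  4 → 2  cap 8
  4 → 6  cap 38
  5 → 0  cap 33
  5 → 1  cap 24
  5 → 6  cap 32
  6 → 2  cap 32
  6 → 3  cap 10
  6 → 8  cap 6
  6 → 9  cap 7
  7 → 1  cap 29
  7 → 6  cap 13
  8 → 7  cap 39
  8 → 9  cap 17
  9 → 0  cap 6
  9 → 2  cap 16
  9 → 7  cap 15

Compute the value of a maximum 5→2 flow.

augment #1: 5→0→2 bottleneck 25, total now 25
augment #2: 5→1→2 bottleneck 17, total now 42
augment #3: 5→6→2 bottleneck 32, total now 74
augment #4: 5→0→6→9→2 bottleneck 7, total now 81
augment #5: 5→0→8→9→2 bottleneck 1, total now 82
augment #6: 5→1→8→9→2 bottleneck 1, total now 83

Maximum flow value: 83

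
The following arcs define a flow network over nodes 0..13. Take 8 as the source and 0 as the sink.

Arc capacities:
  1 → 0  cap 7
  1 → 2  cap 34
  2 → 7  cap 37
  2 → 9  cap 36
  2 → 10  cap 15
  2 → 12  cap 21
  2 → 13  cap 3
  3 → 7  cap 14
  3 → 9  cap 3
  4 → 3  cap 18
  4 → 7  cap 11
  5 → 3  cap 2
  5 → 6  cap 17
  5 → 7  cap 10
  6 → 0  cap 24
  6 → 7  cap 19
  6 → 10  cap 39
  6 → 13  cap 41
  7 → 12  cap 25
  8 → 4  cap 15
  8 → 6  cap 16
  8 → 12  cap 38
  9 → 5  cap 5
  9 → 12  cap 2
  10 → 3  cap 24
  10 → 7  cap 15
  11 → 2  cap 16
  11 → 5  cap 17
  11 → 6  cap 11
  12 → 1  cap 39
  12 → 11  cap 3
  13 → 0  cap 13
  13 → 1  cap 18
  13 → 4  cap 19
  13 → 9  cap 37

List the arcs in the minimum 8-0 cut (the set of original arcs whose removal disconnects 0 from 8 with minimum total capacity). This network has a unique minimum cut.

Min-cut arcs: {(1,0), (2,13), (8,6), (9,5), (12,11)} (total capacity 34)

augment #1: 8→6→0 push 16
augment #2: 8→12→1→0 push 7
augment #3: 8→12→11→6→0 push 3
augment #4: 8→12→1→2→13→0 push 3
augment #5: 8→4→3→9→5→6→0 push 3
augment #6: 8→12→1→2→9→5→6→0 push 2
max flow = 34; residual-reachable set from 8 gives S-side
cut edges (S→T): {(1,0), (2,13), (8,6), (9,5), (12,11)} total cap 34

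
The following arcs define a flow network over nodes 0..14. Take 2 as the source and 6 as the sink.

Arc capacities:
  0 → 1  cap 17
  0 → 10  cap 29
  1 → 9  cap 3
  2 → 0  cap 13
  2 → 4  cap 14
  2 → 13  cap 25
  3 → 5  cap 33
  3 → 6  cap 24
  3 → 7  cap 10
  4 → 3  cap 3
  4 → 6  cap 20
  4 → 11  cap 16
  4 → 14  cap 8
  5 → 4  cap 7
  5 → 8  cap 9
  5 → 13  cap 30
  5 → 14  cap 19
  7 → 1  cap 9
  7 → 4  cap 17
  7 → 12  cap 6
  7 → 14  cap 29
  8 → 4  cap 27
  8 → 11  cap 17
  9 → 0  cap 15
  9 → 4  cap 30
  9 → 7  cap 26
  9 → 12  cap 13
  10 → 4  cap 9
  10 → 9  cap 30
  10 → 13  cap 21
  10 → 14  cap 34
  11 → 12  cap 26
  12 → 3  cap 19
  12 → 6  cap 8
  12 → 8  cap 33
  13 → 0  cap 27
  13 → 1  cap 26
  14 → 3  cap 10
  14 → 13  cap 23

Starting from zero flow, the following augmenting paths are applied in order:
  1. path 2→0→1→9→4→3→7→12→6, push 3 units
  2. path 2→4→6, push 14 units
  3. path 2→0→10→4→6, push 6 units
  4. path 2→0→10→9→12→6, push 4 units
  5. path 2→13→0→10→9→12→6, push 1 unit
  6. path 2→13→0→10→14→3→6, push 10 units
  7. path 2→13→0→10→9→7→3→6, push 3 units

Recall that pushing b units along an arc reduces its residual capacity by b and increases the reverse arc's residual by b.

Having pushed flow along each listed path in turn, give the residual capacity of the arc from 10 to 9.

Residual capacity of (10,9): 22

after path 1 (2→0→1→9→4→3→7→12→6, push 3): res(10,9)=30
after path 2 (2→4→6, push 14): res(10,9)=30
after path 3 (2→0→10→4→6, push 6): res(10,9)=30
after path 4 (2→0→10→9→12→6, push 4): res(10,9)=26
after path 5 (2→13→0→10→9→12→6, push 1): res(10,9)=25
after path 6 (2→13→0→10→14→3→6, push 10): res(10,9)=25
after path 7 (2→13→0→10→9→7→3→6, push 3): res(10,9)=22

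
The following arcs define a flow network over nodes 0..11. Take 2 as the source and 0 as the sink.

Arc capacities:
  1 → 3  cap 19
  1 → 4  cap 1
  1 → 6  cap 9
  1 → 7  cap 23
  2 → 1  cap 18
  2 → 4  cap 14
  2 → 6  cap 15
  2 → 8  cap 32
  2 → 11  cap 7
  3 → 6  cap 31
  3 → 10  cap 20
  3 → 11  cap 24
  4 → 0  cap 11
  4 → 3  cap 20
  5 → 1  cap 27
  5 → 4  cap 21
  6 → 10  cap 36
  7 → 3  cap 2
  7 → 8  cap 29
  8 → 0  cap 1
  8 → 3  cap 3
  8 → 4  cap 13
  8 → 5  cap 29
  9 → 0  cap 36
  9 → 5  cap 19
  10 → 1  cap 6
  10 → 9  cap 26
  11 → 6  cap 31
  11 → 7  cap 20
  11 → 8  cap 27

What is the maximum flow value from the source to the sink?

Maximum flow value: 38

augment #1: 2→4→0 bottleneck 11, total now 11
augment #2: 2→8→0 bottleneck 1, total now 12
augment #3: 2→6→10→9→0 bottleneck 15, total now 27
augment #4: 2→1→3→10→9→0 bottleneck 11, total now 38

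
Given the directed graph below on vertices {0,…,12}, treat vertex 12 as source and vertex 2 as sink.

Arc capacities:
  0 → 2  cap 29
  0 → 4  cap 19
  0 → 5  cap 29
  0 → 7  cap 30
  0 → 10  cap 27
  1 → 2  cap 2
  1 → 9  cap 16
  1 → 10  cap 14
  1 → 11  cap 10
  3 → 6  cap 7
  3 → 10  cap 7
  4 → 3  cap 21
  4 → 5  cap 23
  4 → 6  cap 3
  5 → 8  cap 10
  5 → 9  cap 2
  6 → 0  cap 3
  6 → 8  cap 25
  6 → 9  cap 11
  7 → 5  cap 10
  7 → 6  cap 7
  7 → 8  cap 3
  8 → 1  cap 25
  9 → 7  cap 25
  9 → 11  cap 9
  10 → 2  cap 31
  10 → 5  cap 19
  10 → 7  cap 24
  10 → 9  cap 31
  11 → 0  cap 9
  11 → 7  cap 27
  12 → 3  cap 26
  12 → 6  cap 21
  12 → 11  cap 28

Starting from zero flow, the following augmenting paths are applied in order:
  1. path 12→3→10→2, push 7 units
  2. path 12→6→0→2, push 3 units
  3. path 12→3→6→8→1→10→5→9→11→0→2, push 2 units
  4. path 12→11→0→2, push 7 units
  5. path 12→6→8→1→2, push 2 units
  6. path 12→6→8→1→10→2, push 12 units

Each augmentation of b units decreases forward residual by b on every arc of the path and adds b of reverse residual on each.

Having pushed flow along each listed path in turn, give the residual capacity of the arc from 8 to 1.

after path 1 (12→3→10→2, push 7): res(8,1)=25
after path 2 (12→6→0→2, push 3): res(8,1)=25
after path 3 (12→3→6→8→1→10→5→9→11→0→2, push 2): res(8,1)=23
after path 4 (12→11→0→2, push 7): res(8,1)=23
after path 5 (12→6→8→1→2, push 2): res(8,1)=21
after path 6 (12→6→8→1→10→2, push 12): res(8,1)=9

Residual capacity of (8,1): 9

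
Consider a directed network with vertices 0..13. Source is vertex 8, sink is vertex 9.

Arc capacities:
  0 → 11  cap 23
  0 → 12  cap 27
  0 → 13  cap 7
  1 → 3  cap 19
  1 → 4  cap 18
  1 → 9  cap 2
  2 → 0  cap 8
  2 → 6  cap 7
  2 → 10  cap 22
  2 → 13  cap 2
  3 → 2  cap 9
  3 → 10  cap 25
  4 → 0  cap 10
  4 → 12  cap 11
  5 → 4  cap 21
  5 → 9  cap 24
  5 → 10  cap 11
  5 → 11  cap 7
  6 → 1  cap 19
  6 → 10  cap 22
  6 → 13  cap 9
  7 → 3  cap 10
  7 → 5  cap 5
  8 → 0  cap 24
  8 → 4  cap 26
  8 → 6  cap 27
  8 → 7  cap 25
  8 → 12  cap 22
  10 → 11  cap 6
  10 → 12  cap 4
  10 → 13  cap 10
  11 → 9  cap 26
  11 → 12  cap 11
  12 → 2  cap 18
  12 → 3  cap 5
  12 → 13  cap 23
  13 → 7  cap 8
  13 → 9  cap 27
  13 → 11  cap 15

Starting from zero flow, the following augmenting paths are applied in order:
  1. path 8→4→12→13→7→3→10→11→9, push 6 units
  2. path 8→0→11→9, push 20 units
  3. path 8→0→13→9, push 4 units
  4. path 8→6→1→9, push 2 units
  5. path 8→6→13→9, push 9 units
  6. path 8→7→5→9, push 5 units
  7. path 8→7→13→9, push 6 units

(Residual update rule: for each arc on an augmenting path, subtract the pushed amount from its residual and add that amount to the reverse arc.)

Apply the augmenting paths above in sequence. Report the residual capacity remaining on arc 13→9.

after path 1 (8→4→12→13→7→3→10→11→9, push 6): res(13,9)=27
after path 2 (8→0→11→9, push 20): res(13,9)=27
after path 3 (8→0→13→9, push 4): res(13,9)=23
after path 4 (8→6→1→9, push 2): res(13,9)=23
after path 5 (8→6→13→9, push 9): res(13,9)=14
after path 6 (8→7→5→9, push 5): res(13,9)=14
after path 7 (8→7→13→9, push 6): res(13,9)=8

Residual capacity of (13,9): 8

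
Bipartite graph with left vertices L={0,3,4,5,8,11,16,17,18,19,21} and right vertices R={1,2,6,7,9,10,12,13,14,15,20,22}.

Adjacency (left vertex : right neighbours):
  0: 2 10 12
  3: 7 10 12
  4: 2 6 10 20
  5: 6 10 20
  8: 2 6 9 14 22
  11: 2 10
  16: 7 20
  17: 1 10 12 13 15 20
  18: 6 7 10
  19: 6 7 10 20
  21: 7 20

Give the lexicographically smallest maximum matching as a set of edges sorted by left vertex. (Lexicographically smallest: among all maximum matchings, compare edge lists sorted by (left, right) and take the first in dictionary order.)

Lex-smallest maximum matching: {(0,2), (3,12), (4,6), (5,10), (8,9), (16,7), (17,1), (19,20)}

|M| = 8 (so the lex-smallest maximum matching has 8 edges)
process left vertices in ascending order; for each, take the smallest-labelled available neighbour that still permits 8 edges overall, or leave it unmatched if none does
lex-smallest matching: {0-2, 3-12, 4-6, 5-10, 8-9, 16-7, 17-1, 19-20}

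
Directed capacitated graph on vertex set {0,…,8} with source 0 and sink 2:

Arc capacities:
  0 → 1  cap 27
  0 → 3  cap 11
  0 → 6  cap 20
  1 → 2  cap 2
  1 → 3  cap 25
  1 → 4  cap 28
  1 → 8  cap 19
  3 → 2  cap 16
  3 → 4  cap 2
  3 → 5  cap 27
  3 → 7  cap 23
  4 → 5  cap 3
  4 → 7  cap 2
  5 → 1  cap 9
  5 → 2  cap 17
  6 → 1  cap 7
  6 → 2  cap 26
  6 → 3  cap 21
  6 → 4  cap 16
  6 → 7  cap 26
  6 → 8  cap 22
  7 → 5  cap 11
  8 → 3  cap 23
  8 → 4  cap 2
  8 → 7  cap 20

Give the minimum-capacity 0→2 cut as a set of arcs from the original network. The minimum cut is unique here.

augment #1: 0→1→2 push 2
augment #2: 0→3→2 push 11
augment #3: 0→6→2 push 20
augment #4: 0→1→3→2 push 5
augment #5: 0→1→3→5→2 push 17
max flow = 55; residual-reachable set from 0 gives S-side
cut edges (S→T): {(0,6), (1,2), (3,2), (5,2)} total cap 55

Min-cut arcs: {(0,6), (1,2), (3,2), (5,2)} (total capacity 55)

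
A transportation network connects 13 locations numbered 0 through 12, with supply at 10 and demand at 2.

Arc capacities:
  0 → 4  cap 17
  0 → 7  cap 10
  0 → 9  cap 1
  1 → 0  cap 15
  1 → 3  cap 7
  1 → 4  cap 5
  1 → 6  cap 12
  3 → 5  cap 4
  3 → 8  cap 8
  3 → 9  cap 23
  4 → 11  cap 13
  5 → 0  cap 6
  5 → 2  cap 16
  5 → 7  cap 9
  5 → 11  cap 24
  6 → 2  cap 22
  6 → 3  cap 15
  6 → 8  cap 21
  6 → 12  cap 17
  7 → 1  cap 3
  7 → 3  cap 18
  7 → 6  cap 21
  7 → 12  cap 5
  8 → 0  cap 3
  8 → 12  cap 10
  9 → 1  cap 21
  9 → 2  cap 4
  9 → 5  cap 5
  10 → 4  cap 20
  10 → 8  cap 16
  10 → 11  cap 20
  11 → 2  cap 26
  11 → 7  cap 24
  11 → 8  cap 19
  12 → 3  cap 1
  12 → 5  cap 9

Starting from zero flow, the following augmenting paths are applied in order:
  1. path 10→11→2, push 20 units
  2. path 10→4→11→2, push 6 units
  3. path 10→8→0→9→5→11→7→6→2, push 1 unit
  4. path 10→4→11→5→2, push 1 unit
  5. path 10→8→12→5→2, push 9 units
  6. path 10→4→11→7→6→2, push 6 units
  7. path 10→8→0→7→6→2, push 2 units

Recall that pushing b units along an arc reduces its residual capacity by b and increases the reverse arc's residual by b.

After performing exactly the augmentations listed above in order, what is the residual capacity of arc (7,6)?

after path 1 (10→11→2, push 20): res(7,6)=21
after path 2 (10→4→11→2, push 6): res(7,6)=21
after path 3 (10→8→0→9→5→11→7→6→2, push 1): res(7,6)=20
after path 4 (10→4→11→5→2, push 1): res(7,6)=20
after path 5 (10→8→12→5→2, push 9): res(7,6)=20
after path 6 (10→4→11→7→6→2, push 6): res(7,6)=14
after path 7 (10→8→0→7→6→2, push 2): res(7,6)=12

Residual capacity of (7,6): 12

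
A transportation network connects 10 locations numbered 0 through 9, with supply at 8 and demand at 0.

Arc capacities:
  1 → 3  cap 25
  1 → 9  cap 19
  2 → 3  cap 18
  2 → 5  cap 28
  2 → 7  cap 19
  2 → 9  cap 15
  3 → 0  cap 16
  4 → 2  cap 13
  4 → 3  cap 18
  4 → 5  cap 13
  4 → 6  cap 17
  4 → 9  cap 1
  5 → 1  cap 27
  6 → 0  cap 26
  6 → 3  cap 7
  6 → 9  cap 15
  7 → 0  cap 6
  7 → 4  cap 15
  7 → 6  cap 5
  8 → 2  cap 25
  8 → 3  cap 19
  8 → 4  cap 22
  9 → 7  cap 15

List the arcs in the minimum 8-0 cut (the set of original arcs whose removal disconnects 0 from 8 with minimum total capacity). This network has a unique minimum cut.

Min-cut arcs: {(3,0), (4,6), (7,0), (7,6)} (total capacity 44)

augment #1: 8→3→0 push 16
augment #2: 8→2→7→0 push 6
augment #3: 8→4→6→0 push 17
augment #4: 8→2→7→6→0 push 5
max flow = 44; residual-reachable set from 8 gives S-side
cut edges (S→T): {(3,0), (4,6), (7,0), (7,6)} total cap 44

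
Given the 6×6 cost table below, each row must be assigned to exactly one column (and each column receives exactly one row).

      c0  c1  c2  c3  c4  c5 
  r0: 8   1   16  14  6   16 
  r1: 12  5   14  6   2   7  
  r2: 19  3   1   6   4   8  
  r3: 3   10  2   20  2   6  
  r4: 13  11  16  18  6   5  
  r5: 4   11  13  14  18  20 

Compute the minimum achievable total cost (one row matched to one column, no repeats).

optimal assignment: row0→col1 (cost 1), row1→col3 (cost 6), row2→col2 (cost 1), row3→col4 (cost 2), row4→col5 (cost 5), row5→col0 (cost 4)
total = 1 + 6 + 1 + 2 + 5 + 4 = 19

Minimum assignment cost: 19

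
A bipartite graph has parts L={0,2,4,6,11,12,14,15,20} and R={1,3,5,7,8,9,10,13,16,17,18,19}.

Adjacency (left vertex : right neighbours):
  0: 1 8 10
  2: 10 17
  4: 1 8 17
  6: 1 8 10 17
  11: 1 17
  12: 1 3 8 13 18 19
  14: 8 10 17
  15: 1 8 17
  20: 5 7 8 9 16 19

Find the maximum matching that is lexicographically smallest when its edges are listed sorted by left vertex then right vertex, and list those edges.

Lex-smallest maximum matching: {(0,1), (2,10), (4,8), (6,17), (12,3), (20,5)}

|M| = 6 (so the lex-smallest maximum matching has 6 edges)
process left vertices in ascending order; for each, take the smallest-labelled available neighbour that still permits 6 edges overall, or leave it unmatched if none does
lex-smallest matching: {0-1, 2-10, 4-8, 6-17, 12-3, 20-5}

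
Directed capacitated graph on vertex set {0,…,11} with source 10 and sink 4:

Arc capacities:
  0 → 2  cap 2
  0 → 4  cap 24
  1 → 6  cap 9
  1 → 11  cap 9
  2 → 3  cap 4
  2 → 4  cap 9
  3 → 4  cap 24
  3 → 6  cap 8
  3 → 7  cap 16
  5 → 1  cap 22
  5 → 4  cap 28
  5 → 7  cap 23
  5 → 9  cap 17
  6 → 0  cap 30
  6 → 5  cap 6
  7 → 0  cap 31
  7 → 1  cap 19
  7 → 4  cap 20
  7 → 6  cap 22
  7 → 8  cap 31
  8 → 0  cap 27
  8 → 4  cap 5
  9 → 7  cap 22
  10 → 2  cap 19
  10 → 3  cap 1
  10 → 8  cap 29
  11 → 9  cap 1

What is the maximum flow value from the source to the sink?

augment #1: 10→2→4 bottleneck 9, total now 9
augment #2: 10→3→4 bottleneck 1, total now 10
augment #3: 10→8→4 bottleneck 5, total now 15
augment #4: 10→2→3→4 bottleneck 4, total now 19
augment #5: 10→8→0→4 bottleneck 24, total now 43

Maximum flow value: 43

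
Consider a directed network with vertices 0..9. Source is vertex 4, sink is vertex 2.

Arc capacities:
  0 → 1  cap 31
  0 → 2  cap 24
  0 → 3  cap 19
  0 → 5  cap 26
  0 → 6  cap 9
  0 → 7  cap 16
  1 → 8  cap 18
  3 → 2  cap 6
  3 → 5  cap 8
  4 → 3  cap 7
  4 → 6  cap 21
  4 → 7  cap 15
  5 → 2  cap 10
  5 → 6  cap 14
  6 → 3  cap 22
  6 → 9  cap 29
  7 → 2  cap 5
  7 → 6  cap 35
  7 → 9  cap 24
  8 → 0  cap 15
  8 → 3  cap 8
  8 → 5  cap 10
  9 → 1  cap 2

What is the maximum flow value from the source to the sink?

augment #1: 4→3→2 bottleneck 6, total now 6
augment #2: 4→7→2 bottleneck 5, total now 11
augment #3: 4→3→5→2 bottleneck 1, total now 12
augment #4: 4→6→3→5→2 bottleneck 7, total now 19
augment #5: 4→6→9→1→8→0→2 bottleneck 2, total now 21

Maximum flow value: 21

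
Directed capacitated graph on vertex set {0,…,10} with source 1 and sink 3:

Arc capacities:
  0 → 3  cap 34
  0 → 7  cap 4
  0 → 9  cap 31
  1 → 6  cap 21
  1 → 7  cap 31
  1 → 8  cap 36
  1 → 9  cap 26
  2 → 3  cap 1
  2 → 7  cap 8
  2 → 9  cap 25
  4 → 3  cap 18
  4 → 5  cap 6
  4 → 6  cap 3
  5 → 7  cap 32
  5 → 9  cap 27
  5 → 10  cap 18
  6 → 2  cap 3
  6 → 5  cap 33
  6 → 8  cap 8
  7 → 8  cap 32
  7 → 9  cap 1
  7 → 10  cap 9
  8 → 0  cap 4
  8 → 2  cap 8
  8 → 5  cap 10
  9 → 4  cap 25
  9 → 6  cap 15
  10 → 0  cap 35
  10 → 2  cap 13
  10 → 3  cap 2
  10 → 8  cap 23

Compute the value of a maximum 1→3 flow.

augment #1: 1→6→2→3 bottleneck 1, total now 1
augment #2: 1→7→10→3 bottleneck 2, total now 3
augment #3: 1→8→0→3 bottleneck 4, total now 7
augment #4: 1→9→4→3 bottleneck 18, total now 25
augment #5: 1→7→10→0→3 bottleneck 7, total now 32
augment #6: 1→6→5→10→0→3 bottleneck 18, total now 50

Maximum flow value: 50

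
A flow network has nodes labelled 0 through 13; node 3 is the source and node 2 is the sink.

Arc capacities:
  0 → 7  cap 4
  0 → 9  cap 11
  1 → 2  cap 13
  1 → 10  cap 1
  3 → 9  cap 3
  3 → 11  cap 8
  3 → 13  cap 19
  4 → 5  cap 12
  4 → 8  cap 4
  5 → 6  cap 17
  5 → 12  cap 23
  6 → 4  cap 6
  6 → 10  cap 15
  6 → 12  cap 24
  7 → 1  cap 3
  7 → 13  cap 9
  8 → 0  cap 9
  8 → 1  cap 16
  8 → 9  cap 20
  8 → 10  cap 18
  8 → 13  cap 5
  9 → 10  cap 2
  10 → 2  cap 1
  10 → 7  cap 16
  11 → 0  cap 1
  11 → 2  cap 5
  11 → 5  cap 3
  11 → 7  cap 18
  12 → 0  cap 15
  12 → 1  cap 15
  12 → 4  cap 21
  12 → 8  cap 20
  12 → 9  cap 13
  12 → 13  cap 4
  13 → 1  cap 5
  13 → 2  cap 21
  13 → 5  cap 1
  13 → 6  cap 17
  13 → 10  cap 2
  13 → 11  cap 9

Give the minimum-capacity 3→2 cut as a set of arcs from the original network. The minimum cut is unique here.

augment #1: 3→11→2 push 5
augment #2: 3→13→2 push 19
augment #3: 3→9→10→2 push 1
augment #4: 3→11→7→1→2 push 3
augment #5: 3→9→10→7→13→2 push 1
max flow = 29; residual-reachable set from 3 gives S-side
cut edges (S→T): {(3,11), (3,13), (9,10)} total cap 29

Min-cut arcs: {(3,11), (3,13), (9,10)} (total capacity 29)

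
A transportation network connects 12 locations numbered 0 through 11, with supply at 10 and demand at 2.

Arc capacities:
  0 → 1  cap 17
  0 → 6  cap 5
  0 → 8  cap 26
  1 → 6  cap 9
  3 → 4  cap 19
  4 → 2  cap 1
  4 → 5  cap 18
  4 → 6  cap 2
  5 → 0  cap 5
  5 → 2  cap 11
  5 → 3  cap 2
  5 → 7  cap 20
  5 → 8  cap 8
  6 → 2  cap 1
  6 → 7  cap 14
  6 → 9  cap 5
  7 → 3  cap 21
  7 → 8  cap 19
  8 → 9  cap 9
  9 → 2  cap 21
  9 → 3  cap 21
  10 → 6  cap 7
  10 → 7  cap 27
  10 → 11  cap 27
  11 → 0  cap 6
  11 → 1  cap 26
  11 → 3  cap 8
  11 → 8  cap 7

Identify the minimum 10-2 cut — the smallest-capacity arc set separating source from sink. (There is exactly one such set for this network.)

augment #1: 10→6→2 push 1
augment #2: 10→6→9→2 push 5
augment #3: 10→7→3→4→2 push 1
augment #4: 10→7→8→9→2 push 9
augment #5: 10→7→3→4→5→2 push 11
max flow = 27; residual-reachable set from 10 gives S-side
cut edges (S→T): {(4,2), (5,2), (6,2), (6,9), (8,9)} total cap 27

Min-cut arcs: {(4,2), (5,2), (6,2), (6,9), (8,9)} (total capacity 27)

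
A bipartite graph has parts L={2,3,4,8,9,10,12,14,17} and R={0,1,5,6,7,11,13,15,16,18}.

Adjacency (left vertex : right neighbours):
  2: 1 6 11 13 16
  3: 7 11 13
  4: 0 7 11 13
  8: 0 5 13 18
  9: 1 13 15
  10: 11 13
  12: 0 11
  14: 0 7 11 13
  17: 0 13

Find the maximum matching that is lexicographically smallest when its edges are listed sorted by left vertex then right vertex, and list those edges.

Lex-smallest maximum matching: {(2,1), (3,7), (4,0), (8,5), (9,15), (10,11), (14,13)}

|M| = 7 (so the lex-smallest maximum matching has 7 edges)
process left vertices in ascending order; for each, take the smallest-labelled available neighbour that still permits 7 edges overall, or leave it unmatched if none does
lex-smallest matching: {2-1, 3-7, 4-0, 8-5, 9-15, 10-11, 14-13}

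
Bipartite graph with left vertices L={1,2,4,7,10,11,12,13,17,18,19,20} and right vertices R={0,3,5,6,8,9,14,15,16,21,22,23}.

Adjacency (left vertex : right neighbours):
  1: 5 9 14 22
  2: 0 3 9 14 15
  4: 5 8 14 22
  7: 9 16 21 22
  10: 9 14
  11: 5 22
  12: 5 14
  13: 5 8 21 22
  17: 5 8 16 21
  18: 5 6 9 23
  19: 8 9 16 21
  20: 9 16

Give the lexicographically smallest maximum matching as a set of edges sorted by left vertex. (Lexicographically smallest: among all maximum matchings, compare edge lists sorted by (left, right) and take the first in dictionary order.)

|M| = 9 (so the lex-smallest maximum matching has 9 edges)
process left vertices in ascending order; for each, take the smallest-labelled available neighbour that still permits 9 edges overall, or leave it unmatched if none does
lex-smallest matching: {1-5, 2-0, 4-8, 7-9, 10-14, 11-22, 13-21, 17-16, 18-6}

Lex-smallest maximum matching: {(1,5), (2,0), (4,8), (7,9), (10,14), (11,22), (13,21), (17,16), (18,6)}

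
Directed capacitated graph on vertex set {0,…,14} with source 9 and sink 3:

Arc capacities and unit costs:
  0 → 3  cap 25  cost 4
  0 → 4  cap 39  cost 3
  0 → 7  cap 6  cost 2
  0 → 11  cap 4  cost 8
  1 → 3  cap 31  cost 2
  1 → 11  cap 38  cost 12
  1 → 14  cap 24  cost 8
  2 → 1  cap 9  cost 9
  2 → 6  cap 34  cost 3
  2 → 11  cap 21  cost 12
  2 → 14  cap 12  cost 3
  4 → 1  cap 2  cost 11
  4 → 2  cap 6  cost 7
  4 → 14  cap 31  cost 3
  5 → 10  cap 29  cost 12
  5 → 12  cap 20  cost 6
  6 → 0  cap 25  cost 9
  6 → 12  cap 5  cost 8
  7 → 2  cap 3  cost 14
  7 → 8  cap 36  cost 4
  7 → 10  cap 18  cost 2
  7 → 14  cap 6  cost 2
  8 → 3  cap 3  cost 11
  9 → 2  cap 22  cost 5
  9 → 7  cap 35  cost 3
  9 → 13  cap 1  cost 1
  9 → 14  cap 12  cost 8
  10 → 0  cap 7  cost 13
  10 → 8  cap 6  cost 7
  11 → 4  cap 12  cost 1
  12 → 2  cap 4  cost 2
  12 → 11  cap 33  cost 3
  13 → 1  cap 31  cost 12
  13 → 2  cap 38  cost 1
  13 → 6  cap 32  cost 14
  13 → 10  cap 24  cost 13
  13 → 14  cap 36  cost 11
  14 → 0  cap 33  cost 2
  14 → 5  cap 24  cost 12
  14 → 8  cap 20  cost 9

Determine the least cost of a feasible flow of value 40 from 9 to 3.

shortest-cost path #1: 9→13→2→14→0→3 push 1 @ unit cost 11 (adds 11)
shortest-cost path #2: 9→7→14→0→3 push 6 @ unit cost 11 (adds 66)
shortest-cost path #3: 9→14→0→3 push 12 @ unit cost 14 (adds 168)
shortest-cost path #4: 9→2→14→0→3 push 6 @ unit cost 14 (adds 84)
shortest-cost path #5: 9→2→1→3 push 9 @ unit cost 16 (adds 144)
shortest-cost path #6: 9→7→8→3 push 3 @ unit cost 18 (adds 54)
shortest-cost path #7: 9→2→13→1→3 push 1 @ unit cost 18 (adds 18)
shortest-cost path #8: 9→2→14→0→4→1→3 push 2 @ unit cost 26 (adds 52)
total cost = 597

Minimum cost for 40 units: 597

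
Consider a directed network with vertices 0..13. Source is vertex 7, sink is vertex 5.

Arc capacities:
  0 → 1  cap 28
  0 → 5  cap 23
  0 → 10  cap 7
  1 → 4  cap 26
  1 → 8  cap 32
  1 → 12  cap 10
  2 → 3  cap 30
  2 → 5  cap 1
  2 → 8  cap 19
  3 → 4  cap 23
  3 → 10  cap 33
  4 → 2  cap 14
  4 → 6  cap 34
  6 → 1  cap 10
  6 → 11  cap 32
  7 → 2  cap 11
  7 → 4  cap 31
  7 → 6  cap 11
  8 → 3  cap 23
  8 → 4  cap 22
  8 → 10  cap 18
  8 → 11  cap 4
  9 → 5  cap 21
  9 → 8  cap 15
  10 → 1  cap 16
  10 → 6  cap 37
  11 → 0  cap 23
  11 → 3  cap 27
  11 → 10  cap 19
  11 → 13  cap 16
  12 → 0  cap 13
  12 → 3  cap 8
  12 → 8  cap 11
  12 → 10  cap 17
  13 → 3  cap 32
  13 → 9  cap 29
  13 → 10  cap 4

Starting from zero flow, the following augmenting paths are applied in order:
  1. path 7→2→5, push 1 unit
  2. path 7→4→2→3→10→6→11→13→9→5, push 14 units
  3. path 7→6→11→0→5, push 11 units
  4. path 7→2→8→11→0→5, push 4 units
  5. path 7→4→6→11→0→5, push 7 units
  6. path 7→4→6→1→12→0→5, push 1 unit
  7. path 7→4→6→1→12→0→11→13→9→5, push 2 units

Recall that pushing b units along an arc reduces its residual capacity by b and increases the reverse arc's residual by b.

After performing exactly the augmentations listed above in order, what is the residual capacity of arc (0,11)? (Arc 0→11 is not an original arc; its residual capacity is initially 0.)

after path 1 (7→2→5, push 1): res(0,11)=0
after path 2 (7→4→2→3→10→6→11→13→9→5, push 14): res(0,11)=0
after path 3 (7→6→11→0→5, push 11): res(0,11)=11
after path 4 (7→2→8→11→0→5, push 4): res(0,11)=15
after path 5 (7→4→6→11→0→5, push 7): res(0,11)=22
after path 6 (7→4→6→1→12→0→5, push 1): res(0,11)=22
after path 7 (7→4→6→1→12→0→11→13→9→5, push 2): res(0,11)=20

Residual capacity of (0,11): 20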